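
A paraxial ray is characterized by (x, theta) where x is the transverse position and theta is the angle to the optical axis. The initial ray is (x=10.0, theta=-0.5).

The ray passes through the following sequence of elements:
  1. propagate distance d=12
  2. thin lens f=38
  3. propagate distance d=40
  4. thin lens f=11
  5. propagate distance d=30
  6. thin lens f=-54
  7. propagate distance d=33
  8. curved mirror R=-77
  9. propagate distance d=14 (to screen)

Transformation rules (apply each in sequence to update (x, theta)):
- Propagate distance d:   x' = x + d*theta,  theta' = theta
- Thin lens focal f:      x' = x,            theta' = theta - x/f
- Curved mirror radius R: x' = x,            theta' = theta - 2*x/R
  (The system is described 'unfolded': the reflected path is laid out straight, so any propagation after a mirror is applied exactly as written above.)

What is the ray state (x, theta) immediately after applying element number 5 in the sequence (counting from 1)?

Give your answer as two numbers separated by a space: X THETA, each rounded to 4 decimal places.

Initial: x=10.0000 theta=-0.5000
After 1 (propagate distance d=12): x=4.0000 theta=-0.5000
After 2 (thin lens f=38): x=4.0000 theta=-23/38 (≈-0.6053)
After 3 (propagate distance d=40): x=-384/19 (≈-20.2105) theta=-23/38 (≈-0.6053)
After 4 (thin lens f=11): x=-384/19 (≈-20.2105) theta=515/418 (≈1.2321)
After 5 (propagate distance d=30): x=3501/209 (≈16.7512) theta=515/418 (≈1.2321)
Rounded to 4 decimal places: x = 16.7512, theta = 1.2321

Answer: 16.7512 1.2321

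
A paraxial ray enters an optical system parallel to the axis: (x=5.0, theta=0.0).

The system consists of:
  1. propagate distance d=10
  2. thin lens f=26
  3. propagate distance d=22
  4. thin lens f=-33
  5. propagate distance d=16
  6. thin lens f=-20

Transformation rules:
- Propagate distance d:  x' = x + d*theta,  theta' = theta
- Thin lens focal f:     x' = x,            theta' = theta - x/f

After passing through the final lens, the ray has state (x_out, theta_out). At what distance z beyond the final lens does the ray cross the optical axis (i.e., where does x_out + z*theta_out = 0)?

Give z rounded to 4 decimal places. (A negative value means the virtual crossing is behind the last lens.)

Initial: x=5.0000 theta=0.0000
After 1 (propagate distance d=10): x=5.0000 theta=0.0000
After 2 (thin lens f=26): x=5.0000 theta=-5/26 (≈-0.1923)
After 3 (propagate distance d=22): x=10/13 (≈0.7692) theta=-5/26 (≈-0.1923)
After 4 (thin lens f=-33): x=10/13 (≈0.7692) theta=-145/858 (≈-0.1690)
After 5 (propagate distance d=16): x=-830/429 (≈-1.9347) theta=-145/858 (≈-0.1690)
After 6 (thin lens f=-20): x=-830/429 (≈-1.9347) theta=-38/143 (≈-0.2657)
z_focus = -x_out/theta_out = -(-830/429)/(-38/143) = -415/57 ≈ -7.2807
Rounded to 4 decimal places: z = -7.2807

Answer: -7.2807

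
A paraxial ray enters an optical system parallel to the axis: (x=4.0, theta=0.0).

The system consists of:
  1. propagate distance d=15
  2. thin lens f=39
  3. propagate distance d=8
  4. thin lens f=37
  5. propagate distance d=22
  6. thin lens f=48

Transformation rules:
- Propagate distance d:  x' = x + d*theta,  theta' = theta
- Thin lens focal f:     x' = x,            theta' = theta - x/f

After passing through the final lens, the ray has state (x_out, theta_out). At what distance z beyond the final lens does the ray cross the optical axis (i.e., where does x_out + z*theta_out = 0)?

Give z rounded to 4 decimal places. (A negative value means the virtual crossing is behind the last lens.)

Answer: -5.7468

Derivation:
Initial: x=4.0000 theta=0.0000
After 1 (propagate distance d=15): x=4.0000 theta=0.0000
After 2 (thin lens f=39): x=4.0000 theta=-4/39 (≈-0.1026)
After 3 (propagate distance d=8): x=124/39 (≈3.1795) theta=-4/39 (≈-0.1026)
After 4 (thin lens f=37): x=124/39 (≈3.1795) theta=-272/1443 (≈-0.1885)
After 5 (propagate distance d=22): x=-1396/1443 (≈-0.9674) theta=-272/1443 (≈-0.1885)
After 6 (thin lens f=48): x=-1396/1443 (≈-0.9674) theta=-2915/17316 (≈-0.1683)
z_focus = -x_out/theta_out = -(-1396/1443)/(-2915/17316) = -16752/2915 ≈ -5.7468
Rounded to 4 decimal places: z = -5.7468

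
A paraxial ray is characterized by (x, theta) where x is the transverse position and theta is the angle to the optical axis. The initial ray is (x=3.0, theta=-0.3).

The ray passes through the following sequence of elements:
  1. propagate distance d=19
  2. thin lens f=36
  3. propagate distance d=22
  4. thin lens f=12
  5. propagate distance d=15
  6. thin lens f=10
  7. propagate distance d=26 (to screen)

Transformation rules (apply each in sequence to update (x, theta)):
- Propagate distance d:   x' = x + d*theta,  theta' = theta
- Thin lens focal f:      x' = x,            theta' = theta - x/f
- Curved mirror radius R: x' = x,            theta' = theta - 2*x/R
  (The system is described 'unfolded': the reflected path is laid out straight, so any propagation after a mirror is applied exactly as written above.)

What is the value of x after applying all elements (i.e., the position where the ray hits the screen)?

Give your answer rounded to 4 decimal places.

Initial: x=3.0000 theta=-0.3000
After 1 (propagate distance d=19): x=-2.7000 theta=-0.3000
After 2 (thin lens f=36): x=-2.7000 theta=-0.2250
After 3 (propagate distance d=22): x=-7.6500 theta=-0.2250
After 4 (thin lens f=12): x=-7.6500 theta=0.4125
After 5 (propagate distance d=15): x=-1.4625 theta=0.4125
After 6 (thin lens f=10): x=-1.4625 theta=447/800 (≈0.5588)
After 7 (propagate distance d=26 (to screen)): x=13.0650 theta=447/800 (≈0.5588)
Rounded to 4 decimal places: x = 13.0650

Answer: 13.0650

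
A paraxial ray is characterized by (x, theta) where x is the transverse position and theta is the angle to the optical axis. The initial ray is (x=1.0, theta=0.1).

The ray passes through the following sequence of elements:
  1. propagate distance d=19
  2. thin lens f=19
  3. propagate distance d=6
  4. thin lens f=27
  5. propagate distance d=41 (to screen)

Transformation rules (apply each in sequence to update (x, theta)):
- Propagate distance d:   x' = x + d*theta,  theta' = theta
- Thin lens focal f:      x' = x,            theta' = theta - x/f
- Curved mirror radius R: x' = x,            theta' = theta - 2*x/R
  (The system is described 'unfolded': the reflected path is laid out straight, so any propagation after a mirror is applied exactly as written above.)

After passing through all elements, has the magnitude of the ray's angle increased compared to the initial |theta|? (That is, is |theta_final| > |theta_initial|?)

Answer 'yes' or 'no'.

Initial: x=1.0000 theta=0.1000
After 1 (propagate distance d=19): x=2.9000 theta=0.1000
After 2 (thin lens f=19): x=2.9000 theta=-1/19 (≈-0.0526)
After 3 (propagate distance d=6): x=491/190 (≈2.5842) theta=-1/19 (≈-0.0526)
After 4 (thin lens f=27): x=491/190 (≈2.5842) theta=-761/5130 (≈-0.1483)
After 5 (propagate distance d=41 (to screen)): x=-8972/2565 (≈-3.4979) theta=-761/5130 (≈-0.1483)
|theta_initial|=0.1000 |theta_final|=761/5130 (≈0.1483) -> increased

Answer: yes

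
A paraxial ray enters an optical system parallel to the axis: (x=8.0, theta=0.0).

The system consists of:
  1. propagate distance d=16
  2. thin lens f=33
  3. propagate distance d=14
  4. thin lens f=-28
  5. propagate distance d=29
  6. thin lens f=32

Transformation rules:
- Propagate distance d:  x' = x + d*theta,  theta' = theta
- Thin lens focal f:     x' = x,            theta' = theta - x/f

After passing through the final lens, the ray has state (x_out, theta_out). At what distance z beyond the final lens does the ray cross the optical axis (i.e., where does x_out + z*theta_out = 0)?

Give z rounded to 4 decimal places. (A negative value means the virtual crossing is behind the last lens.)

Answer: 15.5134

Derivation:
Initial: x=8.0000 theta=0.0000
After 1 (propagate distance d=16): x=8.0000 theta=0.0000
After 2 (thin lens f=33): x=8.0000 theta=-8/33 (≈-0.2424)
After 3 (propagate distance d=14): x=152/33 (≈4.6061) theta=-8/33 (≈-0.2424)
After 4 (thin lens f=-28): x=152/33 (≈4.6061) theta=-6/77 (≈-0.0779)
After 5 (propagate distance d=29): x=542/231 (≈2.3463) theta=-6/77 (≈-0.0779)
After 6 (thin lens f=32): x=542/231 (≈2.3463) theta=-559/3696 (≈-0.1512)
z_focus = -x_out/theta_out = -(542/231)/(-559/3696) = 8672/559 ≈ 15.5134
Rounded to 4 decimal places: z = 15.5134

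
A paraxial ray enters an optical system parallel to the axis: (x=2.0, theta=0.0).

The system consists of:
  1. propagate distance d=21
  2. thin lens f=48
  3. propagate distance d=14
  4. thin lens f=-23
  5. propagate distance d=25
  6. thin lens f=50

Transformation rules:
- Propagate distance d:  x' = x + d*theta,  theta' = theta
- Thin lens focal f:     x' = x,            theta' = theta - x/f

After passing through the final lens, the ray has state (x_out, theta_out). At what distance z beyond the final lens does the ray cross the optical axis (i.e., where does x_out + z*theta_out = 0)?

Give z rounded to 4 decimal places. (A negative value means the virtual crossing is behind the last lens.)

Initial: x=2.0000 theta=0.0000
After 1 (propagate distance d=21): x=2.0000 theta=0.0000
After 2 (thin lens f=48): x=2.0000 theta=-1/24 (≈-0.0417)
After 3 (propagate distance d=14): x=17/12 (≈1.4167) theta=-1/24 (≈-0.0417)
After 4 (thin lens f=-23): x=17/12 (≈1.4167) theta=11/552 (≈0.0199)
After 5 (propagate distance d=25): x=1057/552 (≈1.9149) theta=11/552 (≈0.0199)
After 6 (thin lens f=50): x=1057/552 (≈1.9149) theta=-169/9200 (≈-0.0184)
z_focus = -x_out/theta_out = -(1057/552)/(-169/9200) = 52850/507 ≈ 104.2406
Rounded to 4 decimal places: z = 104.2406

Answer: 104.2406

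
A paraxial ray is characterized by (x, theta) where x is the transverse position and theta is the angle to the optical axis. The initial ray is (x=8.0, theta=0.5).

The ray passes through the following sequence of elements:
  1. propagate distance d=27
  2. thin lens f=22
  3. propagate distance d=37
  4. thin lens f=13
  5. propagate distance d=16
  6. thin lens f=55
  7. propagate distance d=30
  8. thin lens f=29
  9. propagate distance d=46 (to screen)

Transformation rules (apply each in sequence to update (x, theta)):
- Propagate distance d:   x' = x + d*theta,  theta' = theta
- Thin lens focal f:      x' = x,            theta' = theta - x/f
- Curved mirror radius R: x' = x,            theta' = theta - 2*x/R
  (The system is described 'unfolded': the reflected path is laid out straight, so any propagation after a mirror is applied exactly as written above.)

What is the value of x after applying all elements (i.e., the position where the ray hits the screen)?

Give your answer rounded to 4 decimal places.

Initial: x=8.0000 theta=0.5000
After 1 (propagate distance d=27): x=21.5000 theta=0.5000
After 2 (thin lens f=22): x=21.5000 theta=-21/44 (≈-0.4773)
After 3 (propagate distance d=37): x=169/44 (≈3.8409) theta=-21/44 (≈-0.4773)
After 4 (thin lens f=13): x=169/44 (≈3.8409) theta=-17/22 (≈-0.7727)
After 5 (propagate distance d=16): x=-375/44 (≈-8.5227) theta=-17/22 (≈-0.7727)
After 6 (thin lens f=55): x=-375/44 (≈-8.5227) theta=-299/484 (≈-0.6178)
After 7 (propagate distance d=30): x=-13095/484 (≈-27.0558) theta=-299/484 (≈-0.6178)
After 8 (thin lens f=29): x=-13095/484 (≈-27.0558) theta=1106/3509 (≈0.3152)
After 9 (propagate distance d=46 (to screen)): x=-176251/14036 (≈-12.5571) theta=1106/3509 (≈0.3152)
Rounded to 4 decimal places: x = -12.5571

Answer: -12.5571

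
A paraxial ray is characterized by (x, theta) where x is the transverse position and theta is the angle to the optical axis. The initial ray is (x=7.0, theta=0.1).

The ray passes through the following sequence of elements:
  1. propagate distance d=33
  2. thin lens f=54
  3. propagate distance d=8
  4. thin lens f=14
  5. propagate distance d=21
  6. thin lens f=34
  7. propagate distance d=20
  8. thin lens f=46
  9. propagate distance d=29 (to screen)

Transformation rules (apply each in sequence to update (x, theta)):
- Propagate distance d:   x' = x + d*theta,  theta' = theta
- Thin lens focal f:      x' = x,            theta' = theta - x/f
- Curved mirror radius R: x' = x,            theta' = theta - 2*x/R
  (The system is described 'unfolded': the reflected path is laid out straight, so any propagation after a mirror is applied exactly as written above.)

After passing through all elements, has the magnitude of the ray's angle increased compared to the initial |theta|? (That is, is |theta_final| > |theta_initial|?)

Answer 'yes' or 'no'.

Initial: x=7.0000 theta=0.1000
After 1 (propagate distance d=33): x=10.3000 theta=0.1000
After 2 (thin lens f=54): x=10.3000 theta=-49/540 (≈-0.0907)
After 3 (propagate distance d=8): x=517/54 (≈9.5741) theta=-49/540 (≈-0.0907)
After 4 (thin lens f=14): x=517/54 (≈9.5741) theta=-244/315 (≈-0.7746)
After 5 (propagate distance d=21): x=-1807/270 (≈-6.6926) theta=-244/315 (≈-0.7746)
After 6 (thin lens f=34): x=-1807/270 (≈-6.6926) theta=-37127/64260 (≈-0.5778)
After 7 (propagate distance d=20): x=-586303/32130 (≈-18.2478) theta=-37127/64260 (≈-0.5778)
After 8 (thin lens f=46): x=-586303/32130 (≈-18.2478) theta=-44603/246330 (≈-0.1811)
After 9 (propagate distance d=29 (to screen)): x=-1736543/73899 (≈-23.4989) theta=-44603/246330 (≈-0.1811)
|theta_initial|=0.1000 |theta_final|=44603/246330 (≈0.1811) -> increased

Answer: yes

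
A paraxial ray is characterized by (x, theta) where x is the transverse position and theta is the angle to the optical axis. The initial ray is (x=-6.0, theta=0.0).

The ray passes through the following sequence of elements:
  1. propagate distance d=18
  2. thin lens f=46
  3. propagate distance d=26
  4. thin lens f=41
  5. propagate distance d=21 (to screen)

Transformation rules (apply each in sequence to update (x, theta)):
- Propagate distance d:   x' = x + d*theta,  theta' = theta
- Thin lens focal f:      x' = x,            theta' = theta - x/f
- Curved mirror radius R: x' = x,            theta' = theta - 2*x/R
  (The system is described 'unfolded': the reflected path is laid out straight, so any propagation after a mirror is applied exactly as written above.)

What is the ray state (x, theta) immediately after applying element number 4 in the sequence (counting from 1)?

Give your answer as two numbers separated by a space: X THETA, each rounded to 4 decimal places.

Answer: -2.6087 0.1941

Derivation:
Initial: x=-6.0000 theta=0.0000
After 1 (propagate distance d=18): x=-6.0000 theta=0.0000
After 2 (thin lens f=46): x=-6.0000 theta=3/23 (≈0.1304)
After 3 (propagate distance d=26): x=-60/23 (≈-2.6087) theta=3/23 (≈0.1304)
After 4 (thin lens f=41): x=-60/23 (≈-2.6087) theta=183/943 (≈0.1941)
Rounded to 4 decimal places: x = -2.6087, theta = 0.1941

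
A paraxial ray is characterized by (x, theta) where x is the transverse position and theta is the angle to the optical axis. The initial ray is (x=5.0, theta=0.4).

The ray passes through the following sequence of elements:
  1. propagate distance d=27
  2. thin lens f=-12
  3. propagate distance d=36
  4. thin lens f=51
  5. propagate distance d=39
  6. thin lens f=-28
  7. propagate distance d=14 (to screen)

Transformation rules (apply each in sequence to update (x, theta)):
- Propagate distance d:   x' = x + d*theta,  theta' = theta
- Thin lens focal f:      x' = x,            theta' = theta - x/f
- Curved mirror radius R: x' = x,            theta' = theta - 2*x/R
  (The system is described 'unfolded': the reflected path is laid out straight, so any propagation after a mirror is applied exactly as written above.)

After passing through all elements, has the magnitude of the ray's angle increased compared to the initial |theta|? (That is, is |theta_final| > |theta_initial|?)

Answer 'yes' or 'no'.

Initial: x=5.0000 theta=0.4000
After 1 (propagate distance d=27): x=15.8000 theta=0.4000
After 2 (thin lens f=-12): x=15.8000 theta=103/60 (≈1.7167)
After 3 (propagate distance d=36): x=77.6000 theta=103/60 (≈1.7167)
After 4 (thin lens f=51): x=77.6000 theta=199/1020 (≈0.1951)
After 5 (propagate distance d=39): x=28971/340 (≈85.2088) theta=199/1020 (≈0.1951)
After 6 (thin lens f=-28): x=28971/340 (≈85.2088) theta=18497/5712 (≈3.2383)
After 7 (propagate distance d=14 (to screen)): x=266311/2040 (≈130.5446) theta=18497/5712 (≈3.2383)
|theta_initial|=0.4000 |theta_final|=18497/5712 (≈3.2383) -> increased

Answer: yes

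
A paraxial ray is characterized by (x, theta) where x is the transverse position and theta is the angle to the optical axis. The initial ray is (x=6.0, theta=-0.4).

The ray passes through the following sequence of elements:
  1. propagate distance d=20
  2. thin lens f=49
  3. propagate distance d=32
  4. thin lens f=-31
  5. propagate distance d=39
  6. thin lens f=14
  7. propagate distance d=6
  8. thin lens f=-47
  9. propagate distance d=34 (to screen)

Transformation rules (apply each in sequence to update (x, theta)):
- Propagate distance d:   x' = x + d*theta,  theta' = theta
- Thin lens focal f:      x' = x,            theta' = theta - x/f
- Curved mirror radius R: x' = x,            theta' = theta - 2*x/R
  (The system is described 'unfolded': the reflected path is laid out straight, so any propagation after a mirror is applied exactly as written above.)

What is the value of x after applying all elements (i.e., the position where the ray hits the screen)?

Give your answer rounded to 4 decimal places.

Answer: 28.9891

Derivation:
Initial: x=6.0000 theta=-0.4000
After 1 (propagate distance d=20): x=-2.0000 theta=-0.4000
After 2 (thin lens f=49): x=-2.0000 theta=-88/245 (≈-0.3592)
After 3 (propagate distance d=32): x=-3306/245 (≈-13.4939) theta=-88/245 (≈-0.3592)
After 4 (thin lens f=-31): x=-3306/245 (≈-13.4939) theta=-862/1085 (≈-0.7945)
After 5 (propagate distance d=39): x=-337812/7595 (≈-44.4782) theta=-862/1085 (≈-0.7945)
After 6 (thin lens f=14): x=-337812/7595 (≈-44.4782) theta=126668/53165 (≈2.3825)
After 7 (propagate distance d=6): x=-1604676/53165 (≈-30.1829) theta=126668/53165 (≈2.3825)
After 8 (thin lens f=-47): x=-1604676/53165 (≈-30.1829) theta=869744/499751 (≈1.7404)
After 9 (propagate distance d=34 (to screen)): x=2336668/80605 (≈28.9891) theta=869744/499751 (≈1.7404)
Rounded to 4 decimal places: x = 28.9891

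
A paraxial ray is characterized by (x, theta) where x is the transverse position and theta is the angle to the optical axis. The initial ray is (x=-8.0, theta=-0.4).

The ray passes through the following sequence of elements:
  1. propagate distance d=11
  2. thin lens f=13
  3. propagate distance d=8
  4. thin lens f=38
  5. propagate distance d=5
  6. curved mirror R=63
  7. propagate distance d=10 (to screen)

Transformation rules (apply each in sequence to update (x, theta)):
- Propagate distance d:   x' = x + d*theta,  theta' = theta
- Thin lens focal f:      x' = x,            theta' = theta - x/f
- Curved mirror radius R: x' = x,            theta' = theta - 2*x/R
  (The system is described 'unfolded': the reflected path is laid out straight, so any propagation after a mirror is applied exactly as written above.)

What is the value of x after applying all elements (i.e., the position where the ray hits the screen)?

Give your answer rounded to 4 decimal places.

Answer: 4.8021

Derivation:
Initial: x=-8.0000 theta=-0.4000
After 1 (propagate distance d=11): x=-12.4000 theta=-0.4000
After 2 (thin lens f=13): x=-12.4000 theta=36/65 (≈0.5538)
After 3 (propagate distance d=8): x=-518/65 (≈-7.9692) theta=36/65 (≈0.5538)
After 4 (thin lens f=38): x=-518/65 (≈-7.9692) theta=943/1235 (≈0.7636)
After 5 (propagate distance d=5): x=-5127/1235 (≈-4.1514) theta=943/1235 (≈0.7636)
After 6 (curved mirror R=63): x=-5127/1235 (≈-4.1514) theta=23221/25935 (≈0.8954)
After 7 (propagate distance d=10 (to screen)): x=124543/25935 (≈4.8021) theta=23221/25935 (≈0.8954)
Rounded to 4 decimal places: x = 4.8021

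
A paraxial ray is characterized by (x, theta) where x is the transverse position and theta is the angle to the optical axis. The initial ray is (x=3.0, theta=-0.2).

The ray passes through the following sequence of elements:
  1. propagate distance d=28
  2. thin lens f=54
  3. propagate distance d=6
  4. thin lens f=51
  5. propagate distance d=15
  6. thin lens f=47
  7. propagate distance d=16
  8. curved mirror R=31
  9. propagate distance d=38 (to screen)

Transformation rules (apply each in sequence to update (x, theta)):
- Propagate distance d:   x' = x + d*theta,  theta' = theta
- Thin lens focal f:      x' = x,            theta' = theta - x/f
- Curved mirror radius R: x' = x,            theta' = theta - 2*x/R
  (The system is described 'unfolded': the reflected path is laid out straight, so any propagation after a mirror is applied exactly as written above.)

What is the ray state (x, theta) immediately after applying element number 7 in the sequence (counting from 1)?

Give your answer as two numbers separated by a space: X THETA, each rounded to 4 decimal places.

Answer: -4.4652 0.0182

Derivation:
Initial: x=3.0000 theta=-0.2000
After 1 (propagate distance d=28): x=-2.6000 theta=-0.2000
After 2 (thin lens f=54): x=-2.6000 theta=-41/270 (≈-0.1519)
After 3 (propagate distance d=6): x=-158/45 (≈-3.5111) theta=-41/270 (≈-0.1519)
After 4 (thin lens f=51): x=-158/45 (≈-3.5111) theta=-127/1530 (≈-0.0830)
After 5 (propagate distance d=15): x=-7277/1530 (≈-4.7562) theta=-127/1530 (≈-0.0830)
After 6 (thin lens f=47): x=-7277/1530 (≈-4.7562) theta=218/11985 (≈0.0182)
After 7 (propagate distance d=16): x=-321091/71910 (≈-4.4652) theta=218/11985 (≈0.0182)
Rounded to 4 decimal places: x = -4.4652, theta = 0.0182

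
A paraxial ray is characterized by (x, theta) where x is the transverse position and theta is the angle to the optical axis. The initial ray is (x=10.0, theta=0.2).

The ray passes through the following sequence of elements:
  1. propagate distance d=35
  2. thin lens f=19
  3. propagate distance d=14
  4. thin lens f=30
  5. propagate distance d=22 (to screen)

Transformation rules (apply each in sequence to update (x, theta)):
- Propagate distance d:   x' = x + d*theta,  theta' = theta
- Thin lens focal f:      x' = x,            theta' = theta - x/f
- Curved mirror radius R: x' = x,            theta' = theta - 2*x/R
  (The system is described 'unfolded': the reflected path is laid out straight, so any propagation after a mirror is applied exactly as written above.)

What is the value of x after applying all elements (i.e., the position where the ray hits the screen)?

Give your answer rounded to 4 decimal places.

Answer: -13.3446

Derivation:
Initial: x=10.0000 theta=0.2000
After 1 (propagate distance d=35): x=17.0000 theta=0.2000
After 2 (thin lens f=19): x=17.0000 theta=-66/95 (≈-0.6947)
After 3 (propagate distance d=14): x=691/95 (≈7.2737) theta=-66/95 (≈-0.6947)
After 4 (thin lens f=30): x=691/95 (≈7.2737) theta=-2671/2850 (≈-0.9372)
After 5 (propagate distance d=22 (to screen)): x=-19016/1425 (≈-13.3446) theta=-2671/2850 (≈-0.9372)
Rounded to 4 decimal places: x = -13.3446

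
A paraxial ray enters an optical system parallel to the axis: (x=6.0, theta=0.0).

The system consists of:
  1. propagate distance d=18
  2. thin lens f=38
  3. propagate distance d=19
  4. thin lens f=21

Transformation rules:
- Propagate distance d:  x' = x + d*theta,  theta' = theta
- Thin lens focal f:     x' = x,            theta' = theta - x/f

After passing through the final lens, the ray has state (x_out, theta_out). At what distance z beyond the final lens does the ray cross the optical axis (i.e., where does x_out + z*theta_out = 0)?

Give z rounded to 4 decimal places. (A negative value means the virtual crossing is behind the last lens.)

Answer: 9.9750

Derivation:
Initial: x=6.0000 theta=0.0000
After 1 (propagate distance d=18): x=6.0000 theta=0.0000
After 2 (thin lens f=38): x=6.0000 theta=-3/19 (≈-0.1579)
After 3 (propagate distance d=19): x=3.0000 theta=-3/19 (≈-0.1579)
After 4 (thin lens f=21): x=3.0000 theta=-40/133 (≈-0.3008)
z_focus = -x_out/theta_out = -(3.0000)/(-40/133) = 9.9750
Rounded to 4 decimal places: z = 9.9750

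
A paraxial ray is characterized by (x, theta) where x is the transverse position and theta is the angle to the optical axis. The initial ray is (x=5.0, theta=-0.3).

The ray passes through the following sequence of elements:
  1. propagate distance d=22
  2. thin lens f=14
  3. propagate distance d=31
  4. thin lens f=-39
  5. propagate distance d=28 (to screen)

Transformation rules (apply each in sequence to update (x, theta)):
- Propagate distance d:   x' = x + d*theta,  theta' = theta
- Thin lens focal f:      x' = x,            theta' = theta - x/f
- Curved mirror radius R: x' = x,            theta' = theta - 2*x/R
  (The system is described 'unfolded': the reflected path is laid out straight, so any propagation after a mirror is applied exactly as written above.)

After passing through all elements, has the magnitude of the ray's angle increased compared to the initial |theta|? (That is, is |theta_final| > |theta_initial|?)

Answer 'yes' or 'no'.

Initial: x=5.0000 theta=-0.3000
After 1 (propagate distance d=22): x=-1.6000 theta=-0.3000
After 2 (thin lens f=14): x=-1.6000 theta=-13/70 (≈-0.1857)
After 3 (propagate distance d=31): x=-103/14 (≈-7.3571) theta=-13/70 (≈-0.1857)
After 4 (thin lens f=-39): x=-103/14 (≈-7.3571) theta=-73/195 (≈-0.3744)
After 5 (propagate distance d=28 (to screen)): x=-48701/2730 (≈-17.8392) theta=-73/195 (≈-0.3744)
|theta_initial|=0.3000 |theta_final|=73/195 (≈0.3744) -> increased

Answer: yes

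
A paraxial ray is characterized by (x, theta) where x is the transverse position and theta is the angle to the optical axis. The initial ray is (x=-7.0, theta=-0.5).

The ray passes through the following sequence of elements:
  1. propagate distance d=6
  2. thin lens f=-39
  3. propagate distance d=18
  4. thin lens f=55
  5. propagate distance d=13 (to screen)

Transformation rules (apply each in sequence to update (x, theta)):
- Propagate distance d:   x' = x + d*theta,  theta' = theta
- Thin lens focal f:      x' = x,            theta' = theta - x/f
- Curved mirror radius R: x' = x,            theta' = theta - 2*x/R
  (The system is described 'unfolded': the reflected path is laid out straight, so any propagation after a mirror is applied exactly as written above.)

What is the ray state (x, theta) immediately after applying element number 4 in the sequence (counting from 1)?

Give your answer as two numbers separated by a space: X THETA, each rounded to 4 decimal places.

Initial: x=-7.0000 theta=-0.5000
After 1 (propagate distance d=6): x=-10.0000 theta=-0.5000
After 2 (thin lens f=-39): x=-10.0000 theta=-59/78 (≈-0.7564)
After 3 (propagate distance d=18): x=-307/13 (≈-23.6154) theta=-59/78 (≈-0.7564)
After 4 (thin lens f=55): x=-307/13 (≈-23.6154) theta=-1403/4290 (≈-0.3270)
Rounded to 4 decimal places: x = -23.6154, theta = -0.3270

Answer: -23.6154 -0.3270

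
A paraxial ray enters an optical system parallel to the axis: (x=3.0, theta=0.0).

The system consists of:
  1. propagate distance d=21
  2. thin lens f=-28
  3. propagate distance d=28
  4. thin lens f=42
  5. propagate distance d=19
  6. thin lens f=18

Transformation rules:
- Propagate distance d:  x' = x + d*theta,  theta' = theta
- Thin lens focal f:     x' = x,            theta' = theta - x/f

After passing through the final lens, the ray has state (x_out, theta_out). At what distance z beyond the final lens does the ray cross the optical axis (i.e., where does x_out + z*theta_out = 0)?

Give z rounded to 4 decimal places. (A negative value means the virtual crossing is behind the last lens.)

Answer: 16.0599

Derivation:
Initial: x=3.0000 theta=0.0000
After 1 (propagate distance d=21): x=3.0000 theta=0.0000
After 2 (thin lens f=-28): x=3.0000 theta=3/28 (≈0.1071)
After 3 (propagate distance d=28): x=6.0000 theta=3/28 (≈0.1071)
After 4 (thin lens f=42): x=6.0000 theta=-1/28 (≈-0.0357)
After 5 (propagate distance d=19): x=149/28 (≈5.3214) theta=-1/28 (≈-0.0357)
After 6 (thin lens f=18): x=149/28 (≈5.3214) theta=-167/504 (≈-0.3313)
z_focus = -x_out/theta_out = -(149/28)/(-167/504) = 2682/167 ≈ 16.0599
Rounded to 4 decimal places: z = 16.0599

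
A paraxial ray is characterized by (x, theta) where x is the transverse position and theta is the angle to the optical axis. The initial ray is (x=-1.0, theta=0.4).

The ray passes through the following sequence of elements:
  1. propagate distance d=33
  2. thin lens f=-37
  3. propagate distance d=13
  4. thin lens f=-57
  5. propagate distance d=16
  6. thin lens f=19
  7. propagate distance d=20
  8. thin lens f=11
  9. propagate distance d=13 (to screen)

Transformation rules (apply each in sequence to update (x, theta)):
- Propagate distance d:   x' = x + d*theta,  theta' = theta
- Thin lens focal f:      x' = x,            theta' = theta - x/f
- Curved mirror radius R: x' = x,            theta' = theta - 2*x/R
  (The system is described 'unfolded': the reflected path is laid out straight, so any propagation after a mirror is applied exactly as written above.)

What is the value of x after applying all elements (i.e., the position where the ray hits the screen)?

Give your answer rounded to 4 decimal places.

Answer: -16.2189

Derivation:
Initial: x=-1.0000 theta=0.4000
After 1 (propagate distance d=33): x=12.2000 theta=0.4000
After 2 (thin lens f=-37): x=12.2000 theta=27/37 (≈0.7297)
After 3 (propagate distance d=13): x=4012/185 (≈21.6865) theta=27/37 (≈0.7297)
After 4 (thin lens f=-57): x=4012/185 (≈21.6865) theta=11707/10545 (≈1.1102)
After 5 (propagate distance d=16): x=415996/10545 (≈39.4496) theta=11707/10545 (≈1.1102)
After 6 (thin lens f=19): x=415996/10545 (≈39.4496) theta=-64521/66785 (≈-0.9661)
After 7 (propagate distance d=20): x=4032664/200355 (≈20.1276) theta=-64521/66785 (≈-0.9661)
After 8 (thin lens f=11): x=4032664/200355 (≈20.1276) theta=-6161857/2203905 (≈-2.7959)
After 9 (propagate distance d=13 (to screen)): x=-35744837/2203905 (≈-16.2189) theta=-6161857/2203905 (≈-2.7959)
Rounded to 4 decimal places: x = -16.2189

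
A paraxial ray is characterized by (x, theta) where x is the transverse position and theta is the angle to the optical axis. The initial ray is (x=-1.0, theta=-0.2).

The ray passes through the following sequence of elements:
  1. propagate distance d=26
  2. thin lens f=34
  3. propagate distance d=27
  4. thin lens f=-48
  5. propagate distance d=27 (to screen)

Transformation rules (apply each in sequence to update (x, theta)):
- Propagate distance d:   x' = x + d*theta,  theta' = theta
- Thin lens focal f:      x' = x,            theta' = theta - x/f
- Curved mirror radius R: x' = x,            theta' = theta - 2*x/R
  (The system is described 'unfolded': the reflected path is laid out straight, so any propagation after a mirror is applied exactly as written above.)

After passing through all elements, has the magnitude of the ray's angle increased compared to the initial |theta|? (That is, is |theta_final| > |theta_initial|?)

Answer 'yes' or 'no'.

Answer: no

Derivation:
Initial: x=-1.0000 theta=-0.2000
After 1 (propagate distance d=26): x=-6.2000 theta=-0.2000
After 2 (thin lens f=34): x=-6.2000 theta=-3/170 (≈-0.0176)
After 3 (propagate distance d=27): x=-227/34 (≈-6.6765) theta=-3/170 (≈-0.0176)
After 4 (thin lens f=-48): x=-227/34 (≈-6.6765) theta=-1279/8160 (≈-0.1567)
After 5 (propagate distance d=27 (to screen)): x=-29671/2720 (≈-10.9085) theta=-1279/8160 (≈-0.1567)
|theta_initial|=0.2000 |theta_final|=1279/8160 (≈0.1567) -> not increased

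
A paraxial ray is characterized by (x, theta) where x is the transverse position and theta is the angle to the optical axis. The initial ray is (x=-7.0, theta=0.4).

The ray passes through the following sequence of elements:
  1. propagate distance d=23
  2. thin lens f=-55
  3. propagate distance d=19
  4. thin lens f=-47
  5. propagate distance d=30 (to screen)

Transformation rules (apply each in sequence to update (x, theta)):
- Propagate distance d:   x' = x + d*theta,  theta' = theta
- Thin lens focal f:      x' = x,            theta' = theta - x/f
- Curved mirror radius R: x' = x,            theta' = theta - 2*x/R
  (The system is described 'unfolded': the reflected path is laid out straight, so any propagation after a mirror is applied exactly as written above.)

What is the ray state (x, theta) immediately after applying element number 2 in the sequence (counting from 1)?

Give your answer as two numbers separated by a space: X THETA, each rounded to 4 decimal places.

Answer: 2.2000 0.4400

Derivation:
Initial: x=-7.0000 theta=0.4000
After 1 (propagate distance d=23): x=2.2000 theta=0.4000
After 2 (thin lens f=-55): x=2.2000 theta=0.4400
Rounded to 4 decimal places: x = 2.2000, theta = 0.4400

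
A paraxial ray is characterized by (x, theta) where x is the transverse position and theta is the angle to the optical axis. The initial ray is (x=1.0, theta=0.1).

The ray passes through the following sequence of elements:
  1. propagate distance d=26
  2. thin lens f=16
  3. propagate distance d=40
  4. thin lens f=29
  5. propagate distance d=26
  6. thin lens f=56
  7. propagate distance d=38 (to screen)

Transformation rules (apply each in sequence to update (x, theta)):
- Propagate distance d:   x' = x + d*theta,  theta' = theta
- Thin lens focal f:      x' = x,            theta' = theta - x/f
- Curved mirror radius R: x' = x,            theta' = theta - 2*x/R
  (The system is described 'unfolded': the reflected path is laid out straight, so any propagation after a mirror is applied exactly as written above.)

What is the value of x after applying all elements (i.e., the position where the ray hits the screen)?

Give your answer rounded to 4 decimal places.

Initial: x=1.0000 theta=0.1000
After 1 (propagate distance d=26): x=3.6000 theta=0.1000
After 2 (thin lens f=16): x=3.6000 theta=-0.1250
After 3 (propagate distance d=40): x=-1.4000 theta=-0.1250
After 4 (thin lens f=29): x=-1.4000 theta=-89/1160 (≈-0.0767)
After 5 (propagate distance d=26): x=-1969/580 (≈-3.3948) theta=-89/1160 (≈-0.0767)
After 6 (thin lens f=56): x=-1969/580 (≈-3.3948) theta=-523/32480 (≈-0.0161)
After 7 (propagate distance d=38 (to screen)): x=-65069/16240 (≈-4.0067) theta=-523/32480 (≈-0.0161)
Rounded to 4 decimal places: x = -4.0067

Answer: -4.0067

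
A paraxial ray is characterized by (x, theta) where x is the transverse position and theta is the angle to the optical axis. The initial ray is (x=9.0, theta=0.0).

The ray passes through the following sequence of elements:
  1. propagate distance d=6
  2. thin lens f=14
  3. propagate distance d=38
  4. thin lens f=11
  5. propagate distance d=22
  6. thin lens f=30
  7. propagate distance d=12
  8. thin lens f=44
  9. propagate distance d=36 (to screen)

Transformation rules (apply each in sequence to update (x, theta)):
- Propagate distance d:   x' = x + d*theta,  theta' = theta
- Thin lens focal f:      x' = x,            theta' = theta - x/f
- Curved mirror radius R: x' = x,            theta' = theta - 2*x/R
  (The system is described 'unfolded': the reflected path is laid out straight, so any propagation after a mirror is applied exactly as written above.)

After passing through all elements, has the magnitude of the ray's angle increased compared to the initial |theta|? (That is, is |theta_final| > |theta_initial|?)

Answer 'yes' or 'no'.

Initial: x=9.0000 theta=0.0000
After 1 (propagate distance d=6): x=9.0000 theta=0.0000
After 2 (thin lens f=14): x=9.0000 theta=-9/14 (≈-0.6429)
After 3 (propagate distance d=38): x=-108/7 (≈-15.4286) theta=-9/14 (≈-0.6429)
After 4 (thin lens f=11): x=-108/7 (≈-15.4286) theta=117/154 (≈0.7597)
After 5 (propagate distance d=22): x=9/7 (≈1.2857) theta=117/154 (≈0.7597)
After 6 (thin lens f=30): x=9/7 (≈1.2857) theta=276/385 (≈0.7169)
After 7 (propagate distance d=12): x=3807/385 (≈9.8883) theta=276/385 (≈0.7169)
After 8 (thin lens f=44): x=3807/385 (≈9.8883) theta=1191/2420 (≈0.4921)
After 9 (propagate distance d=36 (to screen)): x=23382/847 (≈27.6057) theta=1191/2420 (≈0.4921)
|theta_initial|=0.0000 |theta_final|=1191/2420 (≈0.4921) -> increased

Answer: yes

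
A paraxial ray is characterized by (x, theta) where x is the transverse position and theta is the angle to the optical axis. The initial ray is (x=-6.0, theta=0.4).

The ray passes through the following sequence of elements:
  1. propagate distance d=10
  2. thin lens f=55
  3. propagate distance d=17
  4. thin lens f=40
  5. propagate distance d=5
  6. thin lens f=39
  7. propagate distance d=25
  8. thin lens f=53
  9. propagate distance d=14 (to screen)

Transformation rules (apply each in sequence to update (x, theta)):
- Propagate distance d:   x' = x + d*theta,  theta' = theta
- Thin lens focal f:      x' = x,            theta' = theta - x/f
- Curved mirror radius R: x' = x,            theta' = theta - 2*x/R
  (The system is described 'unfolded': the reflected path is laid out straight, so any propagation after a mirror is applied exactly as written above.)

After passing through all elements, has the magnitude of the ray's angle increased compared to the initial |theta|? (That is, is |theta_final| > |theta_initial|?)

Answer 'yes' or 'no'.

Initial: x=-6.0000 theta=0.4000
After 1 (propagate distance d=10): x=-2.0000 theta=0.4000
After 2 (thin lens f=55): x=-2.0000 theta=24/55 (≈0.4364)
After 3 (propagate distance d=17): x=298/55 (≈5.4182) theta=24/55 (≈0.4364)
After 4 (thin lens f=40): x=298/55 (≈5.4182) theta=331/1100 (≈0.3009)
After 5 (propagate distance d=5): x=1523/220 (≈6.9227) theta=331/1100 (≈0.3009)
After 6 (thin lens f=39): x=1523/220 (≈6.9227) theta=2647/21450 (≈0.1234)
After 7 (propagate distance d=25): x=85867/8580 (≈10.0078) theta=2647/21450 (≈0.1234)
After 8 (thin lens f=53): x=85867/8580 (≈10.0078) theta=-13523/206700 (≈-0.0654)
After 9 (propagate distance d=14 (to screen)): x=20672213/2273700 (≈9.0919) theta=-13523/206700 (≈-0.0654)
|theta_initial|=0.4000 |theta_final|=13523/206700 (≈0.0654) -> not increased

Answer: no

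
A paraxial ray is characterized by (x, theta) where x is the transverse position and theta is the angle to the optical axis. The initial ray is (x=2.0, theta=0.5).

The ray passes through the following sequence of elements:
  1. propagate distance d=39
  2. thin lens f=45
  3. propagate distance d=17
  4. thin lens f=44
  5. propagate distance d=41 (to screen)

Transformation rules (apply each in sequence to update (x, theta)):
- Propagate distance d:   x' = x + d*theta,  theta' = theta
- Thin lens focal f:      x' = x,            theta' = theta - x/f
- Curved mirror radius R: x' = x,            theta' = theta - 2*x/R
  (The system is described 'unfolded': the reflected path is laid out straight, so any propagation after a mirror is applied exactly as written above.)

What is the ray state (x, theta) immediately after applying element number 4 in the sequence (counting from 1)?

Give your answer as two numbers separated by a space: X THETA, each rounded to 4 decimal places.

Initial: x=2.0000 theta=0.5000
After 1 (propagate distance d=39): x=21.5000 theta=0.5000
After 2 (thin lens f=45): x=21.5000 theta=1/45 (≈0.0222)
After 3 (propagate distance d=17): x=1969/90 (≈21.8778) theta=1/45 (≈0.0222)
After 4 (thin lens f=44): x=1969/90 (≈21.8778) theta=-0.4750
Rounded to 4 decimal places: x = 21.8778, theta = -0.4750

Answer: 21.8778 -0.4750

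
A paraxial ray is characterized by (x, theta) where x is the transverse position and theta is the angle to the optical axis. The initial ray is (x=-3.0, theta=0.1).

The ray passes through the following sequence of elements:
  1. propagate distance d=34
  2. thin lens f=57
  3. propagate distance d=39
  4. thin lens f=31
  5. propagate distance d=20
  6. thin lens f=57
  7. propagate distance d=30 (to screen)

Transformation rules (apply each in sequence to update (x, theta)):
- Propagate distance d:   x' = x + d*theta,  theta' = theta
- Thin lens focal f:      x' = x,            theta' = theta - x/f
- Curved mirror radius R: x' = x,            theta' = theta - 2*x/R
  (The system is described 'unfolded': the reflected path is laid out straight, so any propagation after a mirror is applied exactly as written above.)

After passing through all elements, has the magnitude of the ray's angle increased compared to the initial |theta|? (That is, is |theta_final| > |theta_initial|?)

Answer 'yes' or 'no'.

Answer: no

Derivation:
Initial: x=-3.0000 theta=0.1000
After 1 (propagate distance d=34): x=0.4000 theta=0.1000
After 2 (thin lens f=57): x=0.4000 theta=53/570 (≈0.0930)
After 3 (propagate distance d=39): x=153/38 (≈4.0263) theta=53/570 (≈0.0930)
After 4 (thin lens f=31): x=153/38 (≈4.0263) theta=-326/8835 (≈-0.0369)
After 5 (propagate distance d=20): x=11621/3534 (≈3.2883) theta=-326/8835 (≈-0.0369)
After 6 (thin lens f=57): x=11621/3534 (≈3.2883) theta=-95269/1007190 (≈-0.0946)
After 7 (propagate distance d=30 (to screen)): x=10087/22382 (≈0.4507) theta=-95269/1007190 (≈-0.0946)
|theta_initial|=0.1000 |theta_final|=95269/1007190 (≈0.0946) -> not increased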